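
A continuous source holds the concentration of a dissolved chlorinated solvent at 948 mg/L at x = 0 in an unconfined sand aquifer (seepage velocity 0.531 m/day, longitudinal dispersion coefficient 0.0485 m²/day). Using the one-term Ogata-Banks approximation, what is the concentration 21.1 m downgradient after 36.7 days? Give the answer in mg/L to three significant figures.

186 mg/L

For a continuous step input, C/C₀ ≈ ½·erfc((x−vt)/(2√(Dt))).
vt = 0.531 × 36.7 = 19.4877 m and 2√(Dt) = 2√(0.0485 × 36.7) = 2.668 m.
Argument (x−vt)/(2√(Dt)) = (21.1 − 19.4877)/2.668 = 0.6043; ½·erfc(0.6043) = 0.1964.
C = 948 × 0.1964 = 186 mg/L.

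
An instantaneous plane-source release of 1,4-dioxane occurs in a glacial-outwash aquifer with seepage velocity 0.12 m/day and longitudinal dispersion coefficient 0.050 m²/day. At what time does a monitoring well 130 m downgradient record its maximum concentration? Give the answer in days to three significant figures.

1080 days

For the 1D instantaneous-source solution, setting ∂C/∂t = 0 at fixed x gives v²t² + 2Dt − x² = 0, so t = (√(D² + v²x²) − D)/v².
√(D² + v²x²) = √(0.050² + 0.12² × 130²) = 15.60; v² = 0.0144.
t = (15.60 − 0.050)/0.0144 = 1080 days (vs. the pure-advection estimate x/v = 1080 d).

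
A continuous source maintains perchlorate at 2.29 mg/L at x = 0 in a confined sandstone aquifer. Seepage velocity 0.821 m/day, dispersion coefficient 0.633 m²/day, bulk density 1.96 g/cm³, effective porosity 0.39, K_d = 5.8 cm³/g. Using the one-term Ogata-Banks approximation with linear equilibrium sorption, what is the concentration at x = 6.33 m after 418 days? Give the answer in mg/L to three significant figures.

Retardation factor R = 1 + ρ_b·K_d/n = 1 + 1.96 × 5.8/0.39 = 30.15.
Sorption retards both mechanisms: v_R = v/R = 0.02723 m/day, D_R = D/R = 0.02100 m²/day.
v_R·t = 0.02723 × 418 = 11.38214 m; 2√(D_R t) = 5.926 m; argument = (6.33 − 11.38214)/5.926 = -0.8525.
C = C₀ × ½·erfc(-0.8525) = 2.29 × 0.8860 = 2.03 mg/L.

2.03 mg/L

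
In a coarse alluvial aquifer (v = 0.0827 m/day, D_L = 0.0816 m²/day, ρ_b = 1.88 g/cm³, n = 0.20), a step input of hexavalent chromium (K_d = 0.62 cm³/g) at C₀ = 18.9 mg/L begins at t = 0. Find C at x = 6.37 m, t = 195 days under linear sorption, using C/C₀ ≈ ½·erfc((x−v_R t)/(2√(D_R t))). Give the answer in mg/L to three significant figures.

0.599 mg/L

Retardation factor R = 1 + ρ_b·K_d/n = 1 + 1.88 × 0.62/0.20 = 6.828.
Sorption retards both mechanisms: v_R = v/R = 0.01211 m/day, D_R = D/R = 0.01195 m²/day.
v_R·t = 0.01211 × 195 = 2.36145 m; 2√(D_R t) = 3.053 m; argument = (6.37 − 2.36145)/3.053 = 1.313.
C = C₀ × ½·erfc(1.313) = 18.9 × 0.03167 = 0.599 mg/L.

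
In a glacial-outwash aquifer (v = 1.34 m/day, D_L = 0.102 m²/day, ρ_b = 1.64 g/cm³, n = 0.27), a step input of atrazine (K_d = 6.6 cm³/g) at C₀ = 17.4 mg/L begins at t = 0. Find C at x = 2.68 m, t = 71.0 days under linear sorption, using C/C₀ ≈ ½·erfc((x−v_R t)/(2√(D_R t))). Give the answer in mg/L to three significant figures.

Retardation factor R = 1 + ρ_b·K_d/n = 1 + 1.64 × 6.6/0.27 = 41.09.
Sorption retards both mechanisms: v_R = v/R = 0.03261 m/day, D_R = D/R = 0.002482 m²/day.
v_R·t = 0.03261 × 71.0 = 2.31531 m; 2√(D_R t) = 0.8396 m; argument = (2.68 − 2.31531)/0.8396 = 0.4344.
C = C₀ × ½·erfc(0.4344) = 17.4 × 0.2695 = 4.69 mg/L.

4.69 mg/L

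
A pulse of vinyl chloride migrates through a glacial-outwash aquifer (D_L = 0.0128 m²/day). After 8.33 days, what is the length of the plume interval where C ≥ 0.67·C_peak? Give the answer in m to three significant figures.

0.827 m

The plume is Gaussian with σ = √(2Dt) = √(2 × 0.0128 × 8.33) = 0.4618 m.
C/C_peak = exp(−Δx²/(2σ²)) = 0.67 ⇒ Δx = σ·√(−2 ln 0.67) = 0.4618 × 0.8950 = 0.4133 m.
Width = 2Δx = 0.827 m.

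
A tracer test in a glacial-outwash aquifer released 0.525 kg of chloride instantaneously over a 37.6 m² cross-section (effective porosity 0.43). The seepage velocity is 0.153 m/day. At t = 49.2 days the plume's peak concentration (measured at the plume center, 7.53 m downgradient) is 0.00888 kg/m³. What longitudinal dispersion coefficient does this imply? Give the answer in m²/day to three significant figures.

0.0216 m²/day

At the plume center C_max = M/(n_e·A·√(4πDt)), so D = M²/(4πt·(n_e·A·C_max)²).
n_e·A·C_max = 0.43 × 37.6 × 0.00888 = 0.1436 kg/m.
D = 0.525²/(4π × 49.2 × 0.1436²) = 0.0216 m²/day.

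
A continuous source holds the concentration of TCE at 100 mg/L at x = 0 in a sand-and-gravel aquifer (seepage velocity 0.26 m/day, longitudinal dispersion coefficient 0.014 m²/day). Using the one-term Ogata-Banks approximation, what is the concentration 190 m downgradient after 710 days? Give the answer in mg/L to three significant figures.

11.3 mg/L

For a continuous step input, C/C₀ ≈ ½·erfc((x−vt)/(2√(Dt))).
vt = 0.26 × 710 = 184.6 m and 2√(Dt) = 2√(0.014 × 710) = 6.306 m.
Argument (x−vt)/(2√(Dt)) = (190 − 184.6)/6.306 = 0.8563; ½·erfc(0.8563) = 0.1129.
C = 100 × 0.1129 = 11.3 mg/L.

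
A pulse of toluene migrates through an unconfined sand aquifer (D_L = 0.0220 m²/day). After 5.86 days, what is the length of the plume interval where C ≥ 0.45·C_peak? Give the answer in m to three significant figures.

1.28 m

The plume is Gaussian with σ = √(2Dt) = √(2 × 0.0220 × 5.86) = 0.5078 m.
C/C_peak = exp(−Δx²/(2σ²)) = 0.45 ⇒ Δx = σ·√(−2 ln 0.45) = 0.5078 × 1.264 = 0.6419 m.
Width = 2Δx = 1.28 m.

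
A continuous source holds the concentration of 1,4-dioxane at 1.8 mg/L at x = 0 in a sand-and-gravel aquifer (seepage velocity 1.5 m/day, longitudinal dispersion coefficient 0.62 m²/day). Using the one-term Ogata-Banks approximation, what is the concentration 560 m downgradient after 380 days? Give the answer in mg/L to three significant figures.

For a continuous step input, C/C₀ ≈ ½·erfc((x−vt)/(2√(Dt))).
vt = 1.5 × 380 = 570 m and 2√(Dt) = 2√(0.62 × 380) = 30.70 m.
Argument (x−vt)/(2√(Dt)) = (560 − 570)/30.70 = -0.3257; ½·erfc(-0.3257) = 0.6775.
C = 1.8 × 0.6775 = 1.22 mg/L.

1.22 mg/L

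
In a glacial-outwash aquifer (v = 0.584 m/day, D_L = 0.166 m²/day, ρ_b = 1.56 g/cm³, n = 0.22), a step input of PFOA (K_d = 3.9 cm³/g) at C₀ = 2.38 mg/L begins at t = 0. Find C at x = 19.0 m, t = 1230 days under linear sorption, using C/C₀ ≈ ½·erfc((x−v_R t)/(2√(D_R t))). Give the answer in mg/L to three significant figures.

Retardation factor R = 1 + ρ_b·K_d/n = 1 + 1.56 × 3.9/0.22 = 28.65.
Sorption retards both mechanisms: v_R = v/R = 0.02038 m/day, D_R = D/R = 0.005794 m²/day.
v_R·t = 0.02038 × 1230 = 25.0674 m; 2√(D_R t) = 5.339 m; argument = (19.0 − 25.0674)/5.339 = -1.136.
C = C₀ × ½·erfc(-1.136) = 2.38 × 0.9459 = 2.25 mg/L.

2.25 mg/L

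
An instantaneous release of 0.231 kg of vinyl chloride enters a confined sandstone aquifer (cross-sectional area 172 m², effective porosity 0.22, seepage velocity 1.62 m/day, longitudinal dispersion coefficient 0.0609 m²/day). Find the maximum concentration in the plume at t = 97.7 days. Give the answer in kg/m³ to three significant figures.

0.000706 kg/m³

The peak of an instantaneous 1D plume sits at x = vt; there the Gaussian factor is 1 and C_max = M/(n_e·A·√(4πDt)), where n_e·A is the pore area the mass is dissolved in.
√(4πDt) = √(4π × 0.0609 × 97.7) = 8.647 m, so C_max = 0.231/(0.22 × 172 × 8.647) = 0.000706 kg/m³.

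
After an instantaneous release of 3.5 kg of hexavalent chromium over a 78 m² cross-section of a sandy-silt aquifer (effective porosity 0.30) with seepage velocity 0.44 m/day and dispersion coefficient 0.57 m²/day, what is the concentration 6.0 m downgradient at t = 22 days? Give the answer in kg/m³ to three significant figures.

For an instantaneous plane source, C(x,t) = M/(n_e·A·√(4πDt)) · exp(−(x−vt)²/(4Dt)), with n_e·A the pore (flow) area.
Plume center vt = 0.44 × 22 = 9.68 m, so the well at 6.0 m is 3.68 m upgradient of the peak.
√(4πDt) = 12.55 m, giving peak height M/(n_e·A·√(4πDt)) = 3.5/(0.30 × 78 × 12.55) = 0.01192 kg/m³.
(x−vt)²/(4Dt) = (-3.68)²/(4 × 0.57 × 22) = 0.2700; exp(−0.2700) = 0.7634.
C = 0.01192 × 0.7634 = 0.00910 kg/m³.

0.00910 kg/m³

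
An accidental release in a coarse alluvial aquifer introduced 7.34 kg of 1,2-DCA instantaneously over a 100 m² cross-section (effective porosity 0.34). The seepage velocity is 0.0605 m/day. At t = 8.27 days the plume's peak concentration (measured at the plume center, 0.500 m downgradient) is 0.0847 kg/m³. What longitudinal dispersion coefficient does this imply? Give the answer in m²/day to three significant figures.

At the plume center C_max = M/(n_e·A·√(4πDt)), so D = M²/(4πt·(n_e·A·C_max)²).
n_e·A·C_max = 0.34 × 100 × 0.0847 = 2.880 kg/m.
D = 7.34²/(4π × 8.27 × 2.880²) = 0.0625 m²/day.

0.0625 m²/day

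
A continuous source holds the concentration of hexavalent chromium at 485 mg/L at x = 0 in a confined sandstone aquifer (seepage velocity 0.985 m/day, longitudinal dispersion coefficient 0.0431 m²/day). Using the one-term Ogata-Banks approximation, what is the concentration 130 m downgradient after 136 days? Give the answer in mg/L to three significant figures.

For a continuous step input, C/C₀ ≈ ½·erfc((x−vt)/(2√(Dt))).
vt = 0.985 × 136 = 133.96 m and 2√(Dt) = 2√(0.0431 × 136) = 4.842 m.
Argument (x−vt)/(2√(Dt)) = (130 − 133.96)/4.842 = -0.8178; ½·erfc(-0.8178) = 0.8763.
C = 485 × 0.8763 = 425 mg/L.

425 mg/L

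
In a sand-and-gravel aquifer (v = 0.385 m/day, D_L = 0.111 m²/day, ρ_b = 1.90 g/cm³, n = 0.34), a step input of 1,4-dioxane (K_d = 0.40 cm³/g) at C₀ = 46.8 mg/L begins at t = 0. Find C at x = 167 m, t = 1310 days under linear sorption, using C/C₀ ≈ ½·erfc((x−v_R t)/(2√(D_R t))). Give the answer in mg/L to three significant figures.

Retardation factor R = 1 + ρ_b·K_d/n = 1 + 1.90 × 0.40/0.34 = 3.235.
Sorption retards both mechanisms: v_R = v/R = 0.1190 m/day, D_R = D/R = 0.03431 m²/day.
v_R·t = 0.1190 × 1310 = 155.89 m; 2√(D_R t) = 13.41 m; argument = (167 − 155.89)/13.41 = 0.8285.
C = C₀ × ½·erfc(0.8285) = 46.8 × 0.1207 = 5.65 mg/L.

5.65 mg/L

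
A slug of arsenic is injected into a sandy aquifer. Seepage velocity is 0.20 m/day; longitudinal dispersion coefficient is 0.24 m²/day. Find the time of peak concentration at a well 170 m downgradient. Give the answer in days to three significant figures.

For the 1D instantaneous-source solution, setting ∂C/∂t = 0 at fixed x gives v²t² + 2Dt − x² = 0, so t = (√(D² + v²x²) − D)/v².
√(D² + v²x²) = √(0.24² + 0.20² × 170²) = 34.00; v² = 0.04.
t = (34.00 − 0.24)/0.04 = 844 days (vs. the pure-advection estimate x/v = 850 d).

844 days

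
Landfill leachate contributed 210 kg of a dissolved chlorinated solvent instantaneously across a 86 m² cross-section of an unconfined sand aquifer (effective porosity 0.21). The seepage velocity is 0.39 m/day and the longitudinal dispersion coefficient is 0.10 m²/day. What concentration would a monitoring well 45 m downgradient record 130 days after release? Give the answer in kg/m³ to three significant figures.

For an instantaneous plane source, C(x,t) = M/(n_e·A·√(4πDt)) · exp(−(x−vt)²/(4Dt)), with n_e·A the pore (flow) area.
Plume center vt = 0.39 × 130 = 50.7 m, so the well at 45 m is 5.7 m upgradient of the peak.
√(4πDt) = 12.78 m, giving peak height M/(n_e·A·√(4πDt)) = 210/(0.21 × 86 × 12.78) = 0.9099 kg/m³.
(x−vt)²/(4Dt) = (-5.7)²/(4 × 0.10 × 130) = 0.6248; exp(−0.6248) = 0.5354.
C = 0.9099 × 0.5354 = 0.487 kg/m³.

0.487 kg/m³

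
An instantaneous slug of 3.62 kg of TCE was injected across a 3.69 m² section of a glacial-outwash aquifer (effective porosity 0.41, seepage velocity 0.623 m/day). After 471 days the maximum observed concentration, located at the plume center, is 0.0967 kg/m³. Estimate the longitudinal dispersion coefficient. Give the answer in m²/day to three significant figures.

0.103 m²/day

At the plume center C_max = M/(n_e·A·√(4πDt)), so D = M²/(4πt·(n_e·A·C_max)²).
n_e·A·C_max = 0.41 × 3.69 × 0.0967 = 0.1463 kg/m.
D = 3.62²/(4π × 471 × 0.1463²) = 0.103 m²/day.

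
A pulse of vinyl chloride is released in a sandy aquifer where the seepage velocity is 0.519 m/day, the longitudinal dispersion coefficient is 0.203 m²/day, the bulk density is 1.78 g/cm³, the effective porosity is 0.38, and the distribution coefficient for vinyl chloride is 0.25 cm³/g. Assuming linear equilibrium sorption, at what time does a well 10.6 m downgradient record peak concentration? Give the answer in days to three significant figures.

42.7 days

Retardation factor R = 1 + ρ_b·K_d/n = 1 + 1.78 × 0.25/0.38 = 2.171.
Sorption retards both mechanisms: v_R = v/R = 0.2391 m/day, D_R = D/R = 0.09351 m²/day.
Peak time from v_R²t² + 2D_R t − x² = 0: t = (√(D_R² + v_R²x²) − D_R)/v_R².
√(D_R² + v_R²x²) = √(0.09351² + 0.2391² × 10.6²) = 2.536; v_R² = 0.05717.
t = (2.536 − 0.09351)/0.05717 = 42.7 days.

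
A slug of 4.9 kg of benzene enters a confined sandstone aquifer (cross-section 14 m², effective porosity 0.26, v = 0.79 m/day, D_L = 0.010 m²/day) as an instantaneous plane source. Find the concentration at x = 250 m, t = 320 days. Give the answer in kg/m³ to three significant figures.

0.115 kg/m³

For an instantaneous plane source, C(x,t) = M/(n_e·A·√(4πDt)) · exp(−(x−vt)²/(4Dt)), with n_e·A the pore (flow) area.
Plume center vt = 0.79 × 320 = 252.8 m, so the well at 250 m is 2.8 m upgradient of the peak.
√(4πDt) = 6.341 m, giving peak height M/(n_e·A·√(4πDt)) = 4.9/(0.26 × 14 × 6.341) = 0.2123 kg/m³.
(x−vt)²/(4Dt) = (-2.8)²/(4 × 0.010 × 320) = 0.6125; exp(−0.6125) = 0.5420.
C = 0.2123 × 0.5420 = 0.115 kg/m³.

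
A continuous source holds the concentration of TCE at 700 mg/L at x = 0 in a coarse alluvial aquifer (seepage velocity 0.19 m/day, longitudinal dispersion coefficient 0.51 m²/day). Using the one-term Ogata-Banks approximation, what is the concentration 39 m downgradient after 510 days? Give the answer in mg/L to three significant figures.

696 mg/L

For a continuous step input, C/C₀ ≈ ½·erfc((x−vt)/(2√(Dt))).
vt = 0.19 × 510 = 96.9 m and 2√(Dt) = 2√(0.51 × 510) = 32.26 m.
Argument (x−vt)/(2√(Dt)) = (39 − 96.9)/32.26 = -1.795; ½·erfc(-1.795) = 0.9944.
C = 700 × 0.9944 = 696 mg/L.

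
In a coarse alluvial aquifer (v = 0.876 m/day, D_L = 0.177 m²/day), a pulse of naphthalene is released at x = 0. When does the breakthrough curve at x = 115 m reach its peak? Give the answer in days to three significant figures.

131 days

For the 1D instantaneous-source solution, setting ∂C/∂t = 0 at fixed x gives v²t² + 2Dt − x² = 0, so t = (√(D² + v²x²) − D)/v².
√(D² + v²x²) = √(0.177² + 0.876² × 115²) = 100.7; v² = 0.767376.
t = (100.7 − 0.177)/0.767376 = 131 days (vs. the pure-advection estimate x/v = 131 d).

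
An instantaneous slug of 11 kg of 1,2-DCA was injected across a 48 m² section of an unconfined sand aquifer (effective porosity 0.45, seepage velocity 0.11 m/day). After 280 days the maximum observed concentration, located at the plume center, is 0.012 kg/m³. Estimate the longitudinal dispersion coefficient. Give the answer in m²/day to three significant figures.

At the plume center C_max = M/(n_e·A·√(4πDt)), so D = M²/(4πt·(n_e·A·C_max)²).
n_e·A·C_max = 0.45 × 48 × 0.012 = 0.2592 kg/m.
D = 11²/(4π × 280 × 0.2592²) = 0.512 m²/day.

0.512 m²/day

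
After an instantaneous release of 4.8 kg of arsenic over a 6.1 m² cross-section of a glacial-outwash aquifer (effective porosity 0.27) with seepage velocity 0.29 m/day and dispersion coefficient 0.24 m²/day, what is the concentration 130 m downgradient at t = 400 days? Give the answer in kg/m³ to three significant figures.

For an instantaneous plane source, C(x,t) = M/(n_e·A·√(4πDt)) · exp(−(x−vt)²/(4Dt)), with n_e·A the pore (flow) area.
Plume center vt = 0.29 × 400 = 116 m, so the well at 130 m is 14 m downgradient of the peak.
√(4πDt) = 34.73 m, giving peak height M/(n_e·A·√(4πDt)) = 4.8/(0.27 × 6.1 × 34.73) = 0.08392 kg/m³.
(x−vt)²/(4Dt) = (14)²/(4 × 0.24 × 400) = 0.5104; exp(−0.5104) = 0.6003.
C = 0.08392 × 0.6003 = 0.0504 kg/m³.

0.0504 kg/m³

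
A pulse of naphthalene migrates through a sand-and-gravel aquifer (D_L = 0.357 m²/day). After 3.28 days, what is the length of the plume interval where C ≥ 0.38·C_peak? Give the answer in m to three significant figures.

4.26 m

The plume is Gaussian with σ = √(2Dt) = √(2 × 0.357 × 3.28) = 1.530 m.
C/C_peak = exp(−Δx²/(2σ²)) = 0.38 ⇒ Δx = σ·√(−2 ln 0.38) = 1.530 × 1.391 = 2.128 m.
Width = 2Δx = 4.26 m.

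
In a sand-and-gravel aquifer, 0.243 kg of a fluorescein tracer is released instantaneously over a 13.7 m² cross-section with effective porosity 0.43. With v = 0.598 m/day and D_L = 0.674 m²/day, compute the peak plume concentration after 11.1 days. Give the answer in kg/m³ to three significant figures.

The peak of an instantaneous 1D plume sits at x = vt; there the Gaussian factor is 1 and C_max = M/(n_e·A·√(4πDt)), where n_e·A is the pore area the mass is dissolved in.
√(4πDt) = √(4π × 0.674 × 11.1) = 9.696 m, so C_max = 0.243/(0.43 × 13.7 × 9.696) = 0.00425 kg/m³.

0.00425 kg/m³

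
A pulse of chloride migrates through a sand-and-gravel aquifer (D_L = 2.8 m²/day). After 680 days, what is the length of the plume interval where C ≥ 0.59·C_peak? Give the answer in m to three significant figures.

127 m

The plume is Gaussian with σ = √(2Dt) = √(2 × 2.8 × 680) = 61.71 m.
C/C_peak = exp(−Δx²/(2σ²)) = 0.59 ⇒ Δx = σ·√(−2 ln 0.59) = 61.71 × 1.027 = 63.38 m.
Width = 2Δx = 127 m.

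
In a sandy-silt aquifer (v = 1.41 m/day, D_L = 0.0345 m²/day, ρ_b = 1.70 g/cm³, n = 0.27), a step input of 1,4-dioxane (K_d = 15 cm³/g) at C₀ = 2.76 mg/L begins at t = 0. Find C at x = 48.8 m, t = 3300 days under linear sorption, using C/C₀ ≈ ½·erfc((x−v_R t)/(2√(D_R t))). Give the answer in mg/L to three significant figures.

Retardation factor R = 1 + ρ_b·K_d/n = 1 + 1.70 × 15/0.27 = 95.44.
Sorption retards both mechanisms: v_R = v/R = 0.01477 m/day, D_R = D/R = 0.0003615 m²/day.
v_R·t = 0.01477 × 3300 = 48.741 m; 2√(D_R t) = 2.184 m; argument = (48.8 − 48.741)/2.184 = 0.02701.
C = C₀ × ½·erfc(0.02701) = 2.76 × 0.4848 = 1.34 mg/L.

1.34 mg/L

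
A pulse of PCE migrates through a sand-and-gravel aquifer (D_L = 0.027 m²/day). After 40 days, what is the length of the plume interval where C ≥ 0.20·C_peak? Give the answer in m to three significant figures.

The plume is Gaussian with σ = √(2Dt) = √(2 × 0.027 × 40) = 1.470 m.
C/C_peak = exp(−Δx²/(2σ²)) = 0.20 ⇒ Δx = σ·√(−2 ln 0.20) = 1.470 × 1.794 = 2.637 m.
Width = 2Δx = 5.27 m.

5.27 m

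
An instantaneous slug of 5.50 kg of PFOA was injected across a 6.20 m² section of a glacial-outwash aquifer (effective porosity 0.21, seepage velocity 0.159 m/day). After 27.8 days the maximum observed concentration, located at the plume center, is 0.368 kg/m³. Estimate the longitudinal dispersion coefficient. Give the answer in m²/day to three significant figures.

At the plume center C_max = M/(n_e·A·√(4πDt)), so D = M²/(4πt·(n_e·A·C_max)²).
n_e·A·C_max = 0.21 × 6.20 × 0.368 = 0.4791 kg/m.
D = 5.50²/(4π × 27.8 × 0.4791²) = 0.377 m²/day.

0.377 m²/day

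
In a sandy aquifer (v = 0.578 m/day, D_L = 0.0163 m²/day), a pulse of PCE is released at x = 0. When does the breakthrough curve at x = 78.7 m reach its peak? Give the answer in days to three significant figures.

136 days

For the 1D instantaneous-source solution, setting ∂C/∂t = 0 at fixed x gives v²t² + 2Dt − x² = 0, so t = (√(D² + v²x²) − D)/v².
√(D² + v²x²) = √(0.0163² + 0.578² × 78.7²) = 45.49; v² = 0.334084.
t = (45.49 − 0.0163)/0.334084 = 136 days (vs. the pure-advection estimate x/v = 136 d).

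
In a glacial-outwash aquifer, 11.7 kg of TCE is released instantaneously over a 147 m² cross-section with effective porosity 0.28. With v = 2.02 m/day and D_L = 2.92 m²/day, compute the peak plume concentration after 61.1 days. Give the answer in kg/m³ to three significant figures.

The peak of an instantaneous 1D plume sits at x = vt; there the Gaussian factor is 1 and C_max = M/(n_e·A·√(4πDt)), where n_e·A is the pore area the mass is dissolved in.
√(4πDt) = √(4π × 2.92 × 61.1) = 47.35 m, so C_max = 11.7/(0.28 × 147 × 47.35) = 0.00600 kg/m³.

0.00600 kg/m³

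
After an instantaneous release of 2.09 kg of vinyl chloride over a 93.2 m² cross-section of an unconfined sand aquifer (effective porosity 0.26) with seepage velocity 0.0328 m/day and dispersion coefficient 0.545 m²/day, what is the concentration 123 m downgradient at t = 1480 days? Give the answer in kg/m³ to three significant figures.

0.000154 kg/m³

For an instantaneous plane source, C(x,t) = M/(n_e·A·√(4πDt)) · exp(−(x−vt)²/(4Dt)), with n_e·A the pore (flow) area.
Plume center vt = 0.0328 × 1480 = 48.544 m, so the well at 123 m is 74.456 m downgradient of the peak.
√(4πDt) = 100.7 m, giving peak height M/(n_e·A·√(4πDt)) = 2.09/(0.26 × 93.2 × 100.7) = 0.0008565 kg/m³.
(x−vt)²/(4Dt) = (74.456)²/(4 × 0.545 × 1480) = 1.718; exp(−1.718) = 0.1794.
C = 0.0008565 × 0.1794 = 0.000154 kg/m³.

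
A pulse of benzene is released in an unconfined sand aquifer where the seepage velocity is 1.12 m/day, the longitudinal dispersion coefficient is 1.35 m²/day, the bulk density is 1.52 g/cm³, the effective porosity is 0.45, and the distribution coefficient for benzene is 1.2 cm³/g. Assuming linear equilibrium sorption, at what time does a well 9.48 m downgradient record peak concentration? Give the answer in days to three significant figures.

37.7 days

Retardation factor R = 1 + ρ_b·K_d/n = 1 + 1.52 × 1.2/0.45 = 5.053.
Sorption retards both mechanisms: v_R = v/R = 0.2217 m/day, D_R = D/R = 0.2672 m²/day.
Peak time from v_R²t² + 2D_R t − x² = 0: t = (√(D_R² + v_R²x²) − D_R)/v_R².
√(D_R² + v_R²x²) = √(0.2672² + 0.2217² × 9.48²) = 2.119; v_R² = 0.04915.
t = (2.119 − 0.2672)/0.04915 = 37.7 days.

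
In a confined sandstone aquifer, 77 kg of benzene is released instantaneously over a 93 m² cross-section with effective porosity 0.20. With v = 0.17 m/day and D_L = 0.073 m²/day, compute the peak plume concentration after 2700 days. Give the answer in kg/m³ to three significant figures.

The peak of an instantaneous 1D plume sits at x = vt; there the Gaussian factor is 1 and C_max = M/(n_e·A·√(4πDt)), where n_e·A is the pore area the mass is dissolved in.
√(4πDt) = √(4π × 0.073 × 2700) = 49.77 m, so C_max = 77/(0.20 × 93 × 49.77) = 0.0832 kg/m³.

0.0832 kg/m³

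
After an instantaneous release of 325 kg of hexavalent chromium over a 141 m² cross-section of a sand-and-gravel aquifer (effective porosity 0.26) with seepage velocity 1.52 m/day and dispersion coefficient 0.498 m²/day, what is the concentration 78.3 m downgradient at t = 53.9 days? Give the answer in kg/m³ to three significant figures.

For an instantaneous plane source, C(x,t) = M/(n_e·A·√(4πDt)) · exp(−(x−vt)²/(4Dt)), with n_e·A the pore (flow) area.
Plume center vt = 1.52 × 53.9 = 81.928 m, so the well at 78.3 m is 3.628 m upgradient of the peak.
√(4πDt) = 18.37 m, giving peak height M/(n_e·A·√(4πDt)) = 325/(0.26 × 141 × 18.37) = 0.4826 kg/m³.
(x−vt)²/(4Dt) = (-3.628)²/(4 × 0.498 × 53.9) = 0.1226; exp(−0.1226) = 0.8846.
C = 0.4826 × 0.8846 = 0.427 kg/m³.

0.427 kg/m³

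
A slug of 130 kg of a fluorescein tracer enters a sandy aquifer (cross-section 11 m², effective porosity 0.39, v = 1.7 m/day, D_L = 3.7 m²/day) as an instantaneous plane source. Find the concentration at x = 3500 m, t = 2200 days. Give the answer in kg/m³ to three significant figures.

0.0162 kg/m³

For an instantaneous plane source, C(x,t) = M/(n_e·A·√(4πDt)) · exp(−(x−vt)²/(4Dt)), with n_e·A the pore (flow) area.
Plume center vt = 1.7 × 2200 = 3740 m, so the well at 3500 m is 240 m upgradient of the peak.
√(4πDt) = 319.8 m, giving peak height M/(n_e·A·√(4πDt)) = 130/(0.39 × 11 × 319.8) = 0.09476 kg/m³.
(x−vt)²/(4Dt) = (-240)²/(4 × 3.7 × 2200) = 1.769; exp(−1.769) = 0.1705.
C = 0.09476 × 0.1705 = 0.0162 kg/m³.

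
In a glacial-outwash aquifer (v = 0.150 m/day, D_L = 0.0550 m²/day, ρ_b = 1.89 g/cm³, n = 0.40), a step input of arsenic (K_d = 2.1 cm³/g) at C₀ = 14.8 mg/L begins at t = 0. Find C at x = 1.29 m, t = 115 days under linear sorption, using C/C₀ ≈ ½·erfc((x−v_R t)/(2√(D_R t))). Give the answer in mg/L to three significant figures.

8.97 mg/L

Retardation factor R = 1 + ρ_b·K_d/n = 1 + 1.89 × 2.1/0.40 = 10.92.
Sorption retards both mechanisms: v_R = v/R = 0.01374 m/day, D_R = D/R = 0.005037 m²/day.
v_R·t = 0.01374 × 115 = 1.5801 m; 2√(D_R t) = 1.522 m; argument = (1.29 − 1.5801)/1.522 = -0.1906.
C = C₀ × ½·erfc(-0.1906) = 14.8 × 0.6062 = 8.97 mg/L.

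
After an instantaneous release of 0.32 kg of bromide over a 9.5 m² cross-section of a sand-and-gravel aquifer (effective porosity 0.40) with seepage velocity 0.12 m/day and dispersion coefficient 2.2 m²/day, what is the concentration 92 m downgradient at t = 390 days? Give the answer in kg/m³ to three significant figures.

0.000447 kg/m³

For an instantaneous plane source, C(x,t) = M/(n_e·A·√(4πDt)) · exp(−(x−vt)²/(4Dt)), with n_e·A the pore (flow) area.
Plume center vt = 0.12 × 390 = 46.8 m, so the well at 92 m is 45.2 m downgradient of the peak.
√(4πDt) = 103.8 m, giving peak height M/(n_e·A·√(4πDt)) = 0.32/(0.40 × 9.5 × 103.8) = 0.0008113 kg/m³.
(x−vt)²/(4Dt) = (45.2)²/(4 × 2.2 × 390) = 0.5953; exp(−0.5953) = 0.5514.
C = 0.0008113 × 0.5514 = 0.000447 kg/m³.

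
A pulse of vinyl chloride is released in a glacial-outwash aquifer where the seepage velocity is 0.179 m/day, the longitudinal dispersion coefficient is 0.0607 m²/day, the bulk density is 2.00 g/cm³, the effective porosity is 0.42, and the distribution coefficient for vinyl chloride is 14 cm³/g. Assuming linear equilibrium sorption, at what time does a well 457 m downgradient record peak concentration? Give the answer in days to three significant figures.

173000 days

Retardation factor R = 1 + ρ_b·K_d/n = 1 + 2.00 × 14/0.42 = 67.67.
Sorption retards both mechanisms: v_R = v/R = 0.002645 m/day, D_R = D/R = 0.0008970 m²/day.
Peak time from v_R²t² + 2D_R t − x² = 0: t = (√(D_R² + v_R²x²) − D_R)/v_R².
√(D_R² + v_R²x²) = √(0.0008970² + 0.002645² × 457²) = 1.209; v_R² = 6.996e-06.
t = (1.209 − 0.0008970)/6.996e-06 = 173000 days.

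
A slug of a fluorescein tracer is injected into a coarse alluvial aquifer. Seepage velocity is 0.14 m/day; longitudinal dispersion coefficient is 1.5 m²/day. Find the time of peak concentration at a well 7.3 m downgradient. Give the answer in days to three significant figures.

For the 1D instantaneous-source solution, setting ∂C/∂t = 0 at fixed x gives v²t² + 2Dt − x² = 0, so t = (√(D² + v²x²) − D)/v².
√(D² + v²x²) = √(1.5² + 0.14² × 7.3²) = 1.815; v² = 0.0196.
t = (1.815 − 1.5)/0.0196 = 16.1 days (vs. the pure-advection estimate x/v = 52.1 d).

16.1 days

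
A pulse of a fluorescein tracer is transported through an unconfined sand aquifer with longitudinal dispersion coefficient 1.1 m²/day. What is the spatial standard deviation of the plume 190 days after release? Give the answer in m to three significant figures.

Dispersive spreading gives a Gaussian with σ² = 2Dt; advection only shifts the center.
σ = √(2 × 1.1 × 190) = 20.4 m.

20.4 m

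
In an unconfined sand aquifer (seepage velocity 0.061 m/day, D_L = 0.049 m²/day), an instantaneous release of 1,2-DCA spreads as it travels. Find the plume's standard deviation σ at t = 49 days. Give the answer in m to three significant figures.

2.19 m

Dispersive spreading gives a Gaussian with σ² = 2Dt; advection only shifts the center.
σ = √(2 × 0.049 × 49) = 2.19 m.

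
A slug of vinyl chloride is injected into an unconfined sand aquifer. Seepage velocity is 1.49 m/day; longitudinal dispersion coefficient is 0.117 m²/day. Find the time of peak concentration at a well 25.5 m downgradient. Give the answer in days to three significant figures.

For the 1D instantaneous-source solution, setting ∂C/∂t = 0 at fixed x gives v²t² + 2Dt − x² = 0, so t = (√(D² + v²x²) − D)/v².
√(D² + v²x²) = √(0.117² + 1.49² × 25.5²) = 38.00; v² = 2.2201.
t = (38.00 − 0.117)/2.2201 = 17.1 days (vs. the pure-advection estimate x/v = 17.1 d).

17.1 days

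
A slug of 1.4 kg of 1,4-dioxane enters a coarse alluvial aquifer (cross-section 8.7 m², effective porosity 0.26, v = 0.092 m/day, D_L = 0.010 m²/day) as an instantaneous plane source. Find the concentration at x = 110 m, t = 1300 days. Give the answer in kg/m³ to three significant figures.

0.00823 kg/m³

For an instantaneous plane source, C(x,t) = M/(n_e·A·√(4πDt)) · exp(−(x−vt)²/(4Dt)), with n_e·A the pore (flow) area.
Plume center vt = 0.092 × 1300 = 119.6 m, so the well at 110 m is 9.6 m upgradient of the peak.
√(4πDt) = 12.78 m, giving peak height M/(n_e·A·√(4πDt)) = 1.4/(0.26 × 8.7 × 12.78) = 0.04843 kg/m³.
(x−vt)²/(4Dt) = (-9.6)²/(4 × 0.010 × 1300) = 1.772; exp(−1.772) = 0.1700.
C = 0.04843 × 0.1700 = 0.00823 kg/m³.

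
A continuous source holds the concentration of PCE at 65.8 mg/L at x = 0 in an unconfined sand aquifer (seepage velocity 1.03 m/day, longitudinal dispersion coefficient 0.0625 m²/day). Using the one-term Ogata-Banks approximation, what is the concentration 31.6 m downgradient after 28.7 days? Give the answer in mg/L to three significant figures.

For a continuous step input, C/C₀ ≈ ½·erfc((x−vt)/(2√(Dt))).
vt = 1.03 × 28.7 = 29.561 m and 2√(Dt) = 2√(0.0625 × 28.7) = 2.679 m.
Argument (x−vt)/(2√(Dt)) = (31.6 − 29.561)/2.679 = 0.7611; ½·erfc(0.7611) = 0.1409.
C = 65.8 × 0.1409 = 9.27 mg/L.

9.27 mg/L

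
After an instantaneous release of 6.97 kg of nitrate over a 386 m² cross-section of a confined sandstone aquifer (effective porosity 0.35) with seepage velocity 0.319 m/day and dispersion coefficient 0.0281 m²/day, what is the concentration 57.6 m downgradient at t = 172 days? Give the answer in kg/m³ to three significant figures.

For an instantaneous plane source, C(x,t) = M/(n_e·A·√(4πDt)) · exp(−(x−vt)²/(4Dt)), with n_e·A the pore (flow) area.
Plume center vt = 0.319 × 172 = 54.868 m, so the well at 57.6 m is 2.732 m downgradient of the peak.
√(4πDt) = 7.793 m, giving peak height M/(n_e·A·√(4πDt)) = 6.97/(0.35 × 386 × 7.793) = 0.006620 kg/m³.
(x−vt)²/(4Dt) = (2.732)²/(4 × 0.0281 × 172) = 0.3861; exp(−0.3861) = 0.6797.
C = 0.006620 × 0.6797 = 0.00450 kg/m³.

0.00450 kg/m³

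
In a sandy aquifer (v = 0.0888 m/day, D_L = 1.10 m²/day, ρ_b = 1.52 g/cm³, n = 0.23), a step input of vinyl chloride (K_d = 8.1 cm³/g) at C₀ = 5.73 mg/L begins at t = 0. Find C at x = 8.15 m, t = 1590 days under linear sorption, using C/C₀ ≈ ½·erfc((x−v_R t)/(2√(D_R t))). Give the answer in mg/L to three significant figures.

Retardation factor R = 1 + ρ_b·K_d/n = 1 + 1.52 × 8.1/0.23 = 54.53.
Sorption retards both mechanisms: v_R = v/R = 0.001628 m/day, D_R = D/R = 0.02017 m²/day.
v_R·t = 0.001628 × 1590 = 2.58852 m; 2√(D_R t) = 11.33 m; argument = (8.15 − 2.58852)/11.33 = 0.4909.
C = C₀ × ½·erfc(0.4909) = 5.73 × 0.2438 = 1.40 mg/L.

1.40 mg/L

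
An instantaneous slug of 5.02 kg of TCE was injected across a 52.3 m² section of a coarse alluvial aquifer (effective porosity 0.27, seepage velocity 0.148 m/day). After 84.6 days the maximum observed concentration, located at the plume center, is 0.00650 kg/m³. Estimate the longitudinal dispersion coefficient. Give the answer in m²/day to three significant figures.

At the plume center C_max = M/(n_e·A·√(4πDt)), so D = M²/(4πt·(n_e·A·C_max)²).
n_e·A·C_max = 0.27 × 52.3 × 0.00650 = 0.09179 kg/m.
D = 5.02²/(4π × 84.6 × 0.09179²) = 2.81 m²/day.

2.81 m²/day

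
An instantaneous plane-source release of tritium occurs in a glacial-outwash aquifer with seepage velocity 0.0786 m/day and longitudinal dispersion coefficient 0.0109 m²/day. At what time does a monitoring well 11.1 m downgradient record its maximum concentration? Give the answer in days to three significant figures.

For the 1D instantaneous-source solution, setting ∂C/∂t = 0 at fixed x gives v²t² + 2Dt − x² = 0, so t = (√(D² + v²x²) − D)/v².
√(D² + v²x²) = √(0.0109² + 0.0786² × 11.1²) = 0.8725; v² = 0.00617796.
t = (0.8725 − 0.0109)/0.00617796 = 139 days (vs. the pure-advection estimate x/v = 141 d).

139 days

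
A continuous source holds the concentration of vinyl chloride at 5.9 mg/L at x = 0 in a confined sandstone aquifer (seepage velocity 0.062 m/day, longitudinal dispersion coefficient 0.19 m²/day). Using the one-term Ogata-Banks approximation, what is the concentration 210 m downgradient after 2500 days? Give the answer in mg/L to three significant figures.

For a continuous step input, C/C₀ ≈ ½·erfc((x−vt)/(2√(Dt))).
vt = 0.062 × 2500 = 155 m and 2√(Dt) = 2√(0.19 × 2500) = 43.59 m.
Argument (x−vt)/(2√(Dt)) = (210 − 155)/43.59 = 1.262; ½·erfc(1.262) = 0.03715.
C = 5.9 × 0.03715 = 0.219 mg/L.

0.219 mg/L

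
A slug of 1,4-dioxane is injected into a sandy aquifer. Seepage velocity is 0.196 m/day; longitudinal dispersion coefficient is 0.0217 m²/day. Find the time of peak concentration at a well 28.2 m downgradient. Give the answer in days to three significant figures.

143 days

For the 1D instantaneous-source solution, setting ∂C/∂t = 0 at fixed x gives v²t² + 2Dt − x² = 0, so t = (√(D² + v²x²) − D)/v².
√(D² + v²x²) = √(0.0217² + 0.196² × 28.2²) = 5.527; v² = 0.038416.
t = (5.527 − 0.0217)/0.038416 = 143 days (vs. the pure-advection estimate x/v = 144 d).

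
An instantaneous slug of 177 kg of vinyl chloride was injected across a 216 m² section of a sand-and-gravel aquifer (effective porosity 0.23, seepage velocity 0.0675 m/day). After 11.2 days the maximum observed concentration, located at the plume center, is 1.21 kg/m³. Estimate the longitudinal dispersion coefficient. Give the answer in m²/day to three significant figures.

0.0616 m²/day

At the plume center C_max = M/(n_e·A·√(4πDt)), so D = M²/(4πt·(n_e·A·C_max)²).
n_e·A·C_max = 0.23 × 216 × 1.21 = 60.11 kg/m.
D = 177²/(4π × 11.2 × 60.11²) = 0.0616 m²/day.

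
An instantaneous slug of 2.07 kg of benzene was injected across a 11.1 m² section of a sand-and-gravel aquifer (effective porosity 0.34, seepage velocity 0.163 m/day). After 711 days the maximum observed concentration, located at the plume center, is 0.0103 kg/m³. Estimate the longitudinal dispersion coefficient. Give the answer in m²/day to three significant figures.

At the plume center C_max = M/(n_e·A·√(4πDt)), so D = M²/(4πt·(n_e·A·C_max)²).
n_e·A·C_max = 0.34 × 11.1 × 0.0103 = 0.03887 kg/m.
D = 2.07²/(4π × 711 × 0.03887²) = 0.317 m²/day.

0.317 m²/day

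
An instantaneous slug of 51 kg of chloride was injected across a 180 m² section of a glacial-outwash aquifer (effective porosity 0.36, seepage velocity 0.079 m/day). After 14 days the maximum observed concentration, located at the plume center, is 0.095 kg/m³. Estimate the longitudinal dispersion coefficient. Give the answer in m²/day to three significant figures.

0.390 m²/day

At the plume center C_max = M/(n_e·A·√(4πDt)), so D = M²/(4πt·(n_e·A·C_max)²).
n_e·A·C_max = 0.36 × 180 × 0.095 = 6.156 kg/m.
D = 51²/(4π × 14 × 6.156²) = 0.390 m²/day.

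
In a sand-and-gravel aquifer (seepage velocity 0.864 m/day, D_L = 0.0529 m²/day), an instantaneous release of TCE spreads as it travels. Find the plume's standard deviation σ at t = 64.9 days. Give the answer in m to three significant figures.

Dispersive spreading gives a Gaussian with σ² = 2Dt; advection only shifts the center.
σ = √(2 × 0.0529 × 64.9) = 2.62 m.

2.62 m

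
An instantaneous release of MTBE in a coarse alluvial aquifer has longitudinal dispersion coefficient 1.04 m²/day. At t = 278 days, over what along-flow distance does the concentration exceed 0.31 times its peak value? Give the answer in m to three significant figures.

The plume is Gaussian with σ = √(2Dt) = √(2 × 1.04 × 278) = 24.05 m.
C/C_peak = exp(−Δx²/(2σ²)) = 0.31 ⇒ Δx = σ·√(−2 ln 0.31) = 24.05 × 1.530 = 36.80 m.
Width = 2Δx = 73.6 m.

73.6 m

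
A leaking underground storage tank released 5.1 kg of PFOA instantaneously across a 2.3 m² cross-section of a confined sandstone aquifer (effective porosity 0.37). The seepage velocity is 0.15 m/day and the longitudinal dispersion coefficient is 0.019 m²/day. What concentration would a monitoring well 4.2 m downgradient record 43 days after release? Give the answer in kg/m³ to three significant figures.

0.397 kg/m³

For an instantaneous plane source, C(x,t) = M/(n_e·A·√(4πDt)) · exp(−(x−vt)²/(4Dt)), with n_e·A the pore (flow) area.
Plume center vt = 0.15 × 43 = 6.45 m, so the well at 4.2 m is 2.25 m upgradient of the peak.
√(4πDt) = 3.204 m, giving peak height M/(n_e·A·√(4πDt)) = 5.1/(0.37 × 2.3 × 3.204) = 1.870 kg/m³.
(x−vt)²/(4Dt) = (-2.25)²/(4 × 0.019 × 43) = 1.549; exp(−1.549) = 0.2125.
C = 1.870 × 0.2125 = 0.397 kg/m³.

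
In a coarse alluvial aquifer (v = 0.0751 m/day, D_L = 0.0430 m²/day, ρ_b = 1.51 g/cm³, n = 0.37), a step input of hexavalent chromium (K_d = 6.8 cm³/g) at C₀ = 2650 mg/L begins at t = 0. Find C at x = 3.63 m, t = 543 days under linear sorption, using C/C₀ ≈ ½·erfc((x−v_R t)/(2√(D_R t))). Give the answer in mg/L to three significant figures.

110 mg/L

Retardation factor R = 1 + ρ_b·K_d/n = 1 + 1.51 × 6.8/0.37 = 28.75.
Sorption retards both mechanisms: v_R = v/R = 0.002612 m/day, D_R = D/R = 0.001496 m²/day.
v_R·t = 0.002612 × 543 = 1.418316 m; 2√(D_R t) = 1.803 m; argument = (3.63 − 1.418316)/1.803 = 1.227.
C = C₀ × ½·erfc(1.227) = 2650 × 0.04135 = 110 mg/L.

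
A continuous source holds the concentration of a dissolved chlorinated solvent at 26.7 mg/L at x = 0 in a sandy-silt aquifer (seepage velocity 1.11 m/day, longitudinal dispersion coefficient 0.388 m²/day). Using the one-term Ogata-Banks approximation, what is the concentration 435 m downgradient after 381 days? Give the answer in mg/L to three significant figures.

For a continuous step input, C/C₀ ≈ ½·erfc((x−vt)/(2√(Dt))).
vt = 1.11 × 381 = 422.91 m and 2√(Dt) = 2√(0.388 × 381) = 24.32 m.
Argument (x−vt)/(2√(Dt)) = (435 − 422.91)/24.32 = 0.4971; ½·erfc(0.4971) = 0.2410.
C = 26.7 × 0.2410 = 6.43 mg/L.

6.43 mg/L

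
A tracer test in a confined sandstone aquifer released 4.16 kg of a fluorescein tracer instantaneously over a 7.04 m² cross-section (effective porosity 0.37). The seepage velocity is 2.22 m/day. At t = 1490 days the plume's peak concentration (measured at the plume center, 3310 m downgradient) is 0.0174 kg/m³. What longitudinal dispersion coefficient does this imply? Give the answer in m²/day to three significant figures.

At the plume center C_max = M/(n_e·A·√(4πDt)), so D = M²/(4πt·(n_e·A·C_max)²).
n_e·A·C_max = 0.37 × 7.04 × 0.0174 = 0.04532 kg/m.
D = 4.16²/(4π × 1490 × 0.04532²) = 0.450 m²/day.

0.450 m²/day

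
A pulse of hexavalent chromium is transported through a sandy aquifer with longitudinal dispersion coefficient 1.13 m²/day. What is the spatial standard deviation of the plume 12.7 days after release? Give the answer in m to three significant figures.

Dispersive spreading gives a Gaussian with σ² = 2Dt; advection only shifts the center.
σ = √(2 × 1.13 × 12.7) = 5.36 m.

5.36 m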